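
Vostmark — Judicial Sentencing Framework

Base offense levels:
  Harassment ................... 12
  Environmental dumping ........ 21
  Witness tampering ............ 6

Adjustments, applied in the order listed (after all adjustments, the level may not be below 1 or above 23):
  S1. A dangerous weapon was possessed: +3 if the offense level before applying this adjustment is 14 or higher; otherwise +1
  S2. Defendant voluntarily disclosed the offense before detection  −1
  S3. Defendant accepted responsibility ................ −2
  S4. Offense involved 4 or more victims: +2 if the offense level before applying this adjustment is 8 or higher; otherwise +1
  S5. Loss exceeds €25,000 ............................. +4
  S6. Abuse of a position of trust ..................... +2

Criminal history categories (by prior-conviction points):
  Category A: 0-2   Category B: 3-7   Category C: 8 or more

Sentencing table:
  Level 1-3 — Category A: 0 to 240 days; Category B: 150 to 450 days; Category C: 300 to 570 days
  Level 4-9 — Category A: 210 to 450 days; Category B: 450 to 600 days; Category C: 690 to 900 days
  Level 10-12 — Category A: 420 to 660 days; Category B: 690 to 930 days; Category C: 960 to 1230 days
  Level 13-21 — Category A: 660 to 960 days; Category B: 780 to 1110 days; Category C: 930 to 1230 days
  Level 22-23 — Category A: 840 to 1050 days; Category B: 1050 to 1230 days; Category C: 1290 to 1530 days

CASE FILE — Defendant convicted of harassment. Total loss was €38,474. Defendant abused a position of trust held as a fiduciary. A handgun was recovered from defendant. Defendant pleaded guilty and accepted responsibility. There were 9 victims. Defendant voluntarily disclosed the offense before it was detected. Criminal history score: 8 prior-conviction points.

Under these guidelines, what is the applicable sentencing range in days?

Base offense level for harassment: 12.
S1 applies (level before this adjustment is 12 < 14, so +1): 12 + 1 = 13.
S2 applies: 13 − 1 = 12.
S3 applies: 12 − 2 = 10.
S4 applies (level before this adjustment is 10 ≥ 8, so +2): 10 + 2 = 12.
S5 applies: 12 + 4 = 16.
S6 applies: 16 + 2 = 18.
Final offense level: 18.
Criminal history: 8 prior points → Category C (8+).
Level 18 falls in the 13-21 band.
Grid: Level 13-21 × Category C = 930-1230 days.

930-1230 days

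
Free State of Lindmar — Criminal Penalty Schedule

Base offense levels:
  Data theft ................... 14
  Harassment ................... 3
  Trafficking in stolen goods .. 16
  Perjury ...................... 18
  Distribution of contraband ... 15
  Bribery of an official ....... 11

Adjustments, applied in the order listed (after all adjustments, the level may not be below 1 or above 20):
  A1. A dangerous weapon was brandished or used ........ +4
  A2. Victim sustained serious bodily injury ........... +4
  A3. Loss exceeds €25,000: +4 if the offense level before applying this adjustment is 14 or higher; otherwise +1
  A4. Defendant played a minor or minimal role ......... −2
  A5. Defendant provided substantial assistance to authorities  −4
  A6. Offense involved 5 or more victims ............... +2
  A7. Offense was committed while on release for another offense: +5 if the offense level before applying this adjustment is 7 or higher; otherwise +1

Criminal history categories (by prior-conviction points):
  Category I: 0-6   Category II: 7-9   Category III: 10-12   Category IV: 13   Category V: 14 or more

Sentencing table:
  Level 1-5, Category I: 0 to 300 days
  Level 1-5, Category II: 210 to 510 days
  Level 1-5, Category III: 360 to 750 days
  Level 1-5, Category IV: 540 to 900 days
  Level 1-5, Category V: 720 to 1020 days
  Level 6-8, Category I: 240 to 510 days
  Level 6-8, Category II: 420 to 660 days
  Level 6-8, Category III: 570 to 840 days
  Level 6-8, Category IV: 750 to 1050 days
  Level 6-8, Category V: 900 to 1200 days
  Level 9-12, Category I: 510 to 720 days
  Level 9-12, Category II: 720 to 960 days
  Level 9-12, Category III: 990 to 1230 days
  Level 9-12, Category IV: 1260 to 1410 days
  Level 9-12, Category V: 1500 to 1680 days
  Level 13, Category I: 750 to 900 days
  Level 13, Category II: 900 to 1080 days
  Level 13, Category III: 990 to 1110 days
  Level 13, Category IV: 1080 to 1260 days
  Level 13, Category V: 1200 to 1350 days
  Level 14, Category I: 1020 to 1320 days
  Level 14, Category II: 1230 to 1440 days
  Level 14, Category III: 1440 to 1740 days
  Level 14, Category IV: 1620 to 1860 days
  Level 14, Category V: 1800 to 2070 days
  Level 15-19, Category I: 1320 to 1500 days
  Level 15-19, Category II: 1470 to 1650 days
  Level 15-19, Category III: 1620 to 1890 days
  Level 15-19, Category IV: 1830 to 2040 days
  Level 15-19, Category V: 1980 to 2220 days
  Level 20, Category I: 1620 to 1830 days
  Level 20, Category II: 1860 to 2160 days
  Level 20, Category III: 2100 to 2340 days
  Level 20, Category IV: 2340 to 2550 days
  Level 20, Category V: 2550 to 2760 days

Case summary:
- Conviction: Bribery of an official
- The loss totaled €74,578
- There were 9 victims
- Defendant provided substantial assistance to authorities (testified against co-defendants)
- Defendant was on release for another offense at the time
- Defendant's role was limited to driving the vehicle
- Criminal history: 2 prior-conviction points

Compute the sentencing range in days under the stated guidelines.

750-900 days

Base offense level for bribery of an official: 11.
A3 applies (level before this adjustment is 11 < 14, so +1): 11 + 1 = 12.
A4 applies: 12 − 2 = 10.
A5 applies: 10 − 4 = 6.
A6 applies: 6 + 2 = 8.
A7 applies (level before this adjustment is 8 ≥ 7, so +5): 8 + 5 = 13.
Final offense level: 13.
Criminal history: 2 prior points → Category I (0-6).
Level 13 falls in the 13 band.
Grid: Level 13 × Category I = 750-900 days.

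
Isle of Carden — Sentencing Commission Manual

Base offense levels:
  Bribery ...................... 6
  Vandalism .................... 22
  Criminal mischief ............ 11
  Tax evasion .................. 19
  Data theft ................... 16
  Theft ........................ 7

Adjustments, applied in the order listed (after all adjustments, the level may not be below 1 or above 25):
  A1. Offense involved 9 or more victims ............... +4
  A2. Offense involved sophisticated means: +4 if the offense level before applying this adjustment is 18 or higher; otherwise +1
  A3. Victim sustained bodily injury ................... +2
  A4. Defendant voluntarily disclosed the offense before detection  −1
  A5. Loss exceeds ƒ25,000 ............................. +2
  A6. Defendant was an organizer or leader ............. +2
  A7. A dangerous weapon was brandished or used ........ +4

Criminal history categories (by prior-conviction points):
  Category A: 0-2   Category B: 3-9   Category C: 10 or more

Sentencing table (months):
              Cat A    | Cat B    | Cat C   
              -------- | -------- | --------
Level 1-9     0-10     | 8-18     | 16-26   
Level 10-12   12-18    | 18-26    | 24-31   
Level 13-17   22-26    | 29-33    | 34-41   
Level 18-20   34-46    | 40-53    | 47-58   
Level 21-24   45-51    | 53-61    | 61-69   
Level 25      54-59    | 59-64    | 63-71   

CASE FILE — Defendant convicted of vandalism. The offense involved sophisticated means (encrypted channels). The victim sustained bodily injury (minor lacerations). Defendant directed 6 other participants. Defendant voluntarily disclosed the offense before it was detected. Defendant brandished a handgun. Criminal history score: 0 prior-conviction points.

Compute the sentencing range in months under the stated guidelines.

54-59 months

Base offense level for vandalism: 22.
A2 applies (level before this adjustment is 22 ≥ 18, so +4): 22 + 4 = 26.
A3 applies: 26 + 2 = 28.
A4 applies: 28 − 1 = 27.
A5 does not apply.
A6 applies: 27 + 2 = 29.
A7 applies: 29 + 4 = 33.
Level 33 exceeds the maximum of 25; capped at 25.
Final offense level: 25.
Criminal history: 0 prior points → Category A (0-2).
Level 25 falls in the 25 band.
Grid: Level 25 × Category A = 54-59 months.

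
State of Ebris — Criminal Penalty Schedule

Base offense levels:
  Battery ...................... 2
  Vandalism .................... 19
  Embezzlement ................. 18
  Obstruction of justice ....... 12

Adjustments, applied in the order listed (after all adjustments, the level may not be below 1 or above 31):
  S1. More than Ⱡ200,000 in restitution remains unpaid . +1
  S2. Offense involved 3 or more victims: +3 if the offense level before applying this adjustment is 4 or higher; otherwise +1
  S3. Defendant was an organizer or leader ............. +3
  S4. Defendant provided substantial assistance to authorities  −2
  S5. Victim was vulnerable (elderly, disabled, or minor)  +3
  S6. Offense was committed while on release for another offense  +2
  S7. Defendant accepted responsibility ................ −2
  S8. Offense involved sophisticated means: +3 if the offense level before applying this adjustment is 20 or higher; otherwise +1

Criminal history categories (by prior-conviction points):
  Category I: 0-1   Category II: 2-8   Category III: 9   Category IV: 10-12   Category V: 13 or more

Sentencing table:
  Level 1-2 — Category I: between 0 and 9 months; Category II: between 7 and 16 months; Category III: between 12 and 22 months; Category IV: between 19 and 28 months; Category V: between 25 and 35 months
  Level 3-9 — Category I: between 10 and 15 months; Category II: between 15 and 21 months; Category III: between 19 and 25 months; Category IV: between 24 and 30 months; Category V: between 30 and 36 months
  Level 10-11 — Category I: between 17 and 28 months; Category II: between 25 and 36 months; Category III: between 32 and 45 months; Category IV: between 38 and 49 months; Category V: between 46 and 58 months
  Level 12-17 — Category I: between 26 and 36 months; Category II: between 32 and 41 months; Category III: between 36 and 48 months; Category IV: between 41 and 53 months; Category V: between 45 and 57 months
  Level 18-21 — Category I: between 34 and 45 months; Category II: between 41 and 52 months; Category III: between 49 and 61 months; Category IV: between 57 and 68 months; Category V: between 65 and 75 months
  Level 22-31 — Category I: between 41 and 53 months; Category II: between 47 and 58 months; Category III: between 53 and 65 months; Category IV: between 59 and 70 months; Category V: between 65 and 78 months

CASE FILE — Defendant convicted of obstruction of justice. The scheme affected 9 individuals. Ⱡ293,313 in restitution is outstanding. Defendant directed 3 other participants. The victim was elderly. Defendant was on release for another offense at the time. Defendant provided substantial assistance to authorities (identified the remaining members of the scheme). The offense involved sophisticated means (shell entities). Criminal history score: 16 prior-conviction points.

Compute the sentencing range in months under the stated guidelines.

Base offense level for obstruction of justice: 12.
S1 applies: 12 + 1 = 13.
S2 applies (level before this adjustment is 13 ≥ 4, so +3): 13 + 3 = 16.
S3 applies: 16 + 3 = 19.
S4 applies: 19 − 2 = 17.
S5 applies: 17 + 3 = 20.
S6 applies: 20 + 2 = 22.
S7 does not apply.
S8 applies (level before this adjustment is 22 ≥ 20, so +3): 22 + 3 = 25.
Final offense level: 25.
Criminal history: 16 prior points → Category V (13+).
Level 25 falls in the 22-31 band.
Grid: Level 22-31 × Category V = 65-78 months.

65-78 months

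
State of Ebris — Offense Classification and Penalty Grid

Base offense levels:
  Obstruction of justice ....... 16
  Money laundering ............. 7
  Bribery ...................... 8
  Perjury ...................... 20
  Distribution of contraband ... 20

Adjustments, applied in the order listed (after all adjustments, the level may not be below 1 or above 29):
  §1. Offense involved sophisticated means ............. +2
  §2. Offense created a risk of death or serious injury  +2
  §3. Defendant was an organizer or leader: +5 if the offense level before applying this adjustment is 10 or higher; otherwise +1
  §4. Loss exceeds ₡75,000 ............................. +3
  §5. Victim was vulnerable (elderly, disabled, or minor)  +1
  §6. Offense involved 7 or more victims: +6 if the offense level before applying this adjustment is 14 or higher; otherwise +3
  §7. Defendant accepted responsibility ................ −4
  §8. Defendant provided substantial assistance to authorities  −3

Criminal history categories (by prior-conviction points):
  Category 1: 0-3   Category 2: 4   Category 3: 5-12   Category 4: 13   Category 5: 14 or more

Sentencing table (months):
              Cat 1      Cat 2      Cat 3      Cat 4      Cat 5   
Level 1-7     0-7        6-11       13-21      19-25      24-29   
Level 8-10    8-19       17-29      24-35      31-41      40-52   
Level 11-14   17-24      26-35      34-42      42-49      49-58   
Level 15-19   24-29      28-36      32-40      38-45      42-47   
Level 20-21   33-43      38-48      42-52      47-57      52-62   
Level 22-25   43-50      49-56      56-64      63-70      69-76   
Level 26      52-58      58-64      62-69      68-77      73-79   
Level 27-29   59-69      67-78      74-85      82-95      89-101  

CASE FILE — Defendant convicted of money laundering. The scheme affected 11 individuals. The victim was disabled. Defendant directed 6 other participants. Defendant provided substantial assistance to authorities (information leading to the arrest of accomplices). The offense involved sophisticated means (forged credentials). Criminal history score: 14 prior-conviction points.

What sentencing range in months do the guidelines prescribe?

49-58 months

Base offense level for money laundering: 7.
§1 applies: 7 + 2 = 9.
§3 applies (level before this adjustment is 9 < 10, so +1): 9 + 1 = 10.
§5 applies: 10 + 1 = 11.
§6 applies (level before this adjustment is 11 < 14, so +3): 11 + 3 = 14.
§7 does not apply.
§8 applies: 14 − 3 = 11.
Final offense level: 11.
Criminal history: 14 prior points → Category 5 (14+).
Level 11 falls in the 11-14 band.
Grid: Level 11-14 × Category 5 = 49-58 months.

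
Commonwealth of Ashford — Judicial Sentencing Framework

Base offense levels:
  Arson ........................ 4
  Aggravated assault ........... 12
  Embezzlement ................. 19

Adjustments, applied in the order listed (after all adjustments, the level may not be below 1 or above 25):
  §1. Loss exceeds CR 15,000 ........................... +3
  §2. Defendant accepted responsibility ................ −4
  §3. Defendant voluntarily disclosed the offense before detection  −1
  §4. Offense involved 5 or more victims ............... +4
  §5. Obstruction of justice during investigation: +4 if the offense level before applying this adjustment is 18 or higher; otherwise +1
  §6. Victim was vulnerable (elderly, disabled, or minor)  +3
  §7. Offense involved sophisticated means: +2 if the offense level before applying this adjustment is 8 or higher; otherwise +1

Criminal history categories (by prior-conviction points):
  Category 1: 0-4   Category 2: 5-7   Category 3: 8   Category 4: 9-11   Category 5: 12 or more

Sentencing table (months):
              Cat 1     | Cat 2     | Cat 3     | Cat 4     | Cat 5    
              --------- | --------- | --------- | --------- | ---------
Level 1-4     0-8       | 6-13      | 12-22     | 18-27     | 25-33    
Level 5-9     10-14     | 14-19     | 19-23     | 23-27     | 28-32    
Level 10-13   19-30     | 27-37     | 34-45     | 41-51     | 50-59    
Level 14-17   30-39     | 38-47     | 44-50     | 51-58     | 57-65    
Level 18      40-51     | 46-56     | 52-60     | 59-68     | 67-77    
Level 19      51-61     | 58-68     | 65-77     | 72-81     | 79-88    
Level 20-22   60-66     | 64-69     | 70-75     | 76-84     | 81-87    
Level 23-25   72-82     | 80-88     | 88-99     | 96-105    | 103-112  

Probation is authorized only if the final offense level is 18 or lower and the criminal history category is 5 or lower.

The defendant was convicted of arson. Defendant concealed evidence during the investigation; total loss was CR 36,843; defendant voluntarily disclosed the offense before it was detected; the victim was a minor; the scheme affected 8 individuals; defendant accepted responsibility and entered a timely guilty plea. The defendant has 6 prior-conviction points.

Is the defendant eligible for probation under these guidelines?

Base offense level for arson: 4.
§1 applies: 4 + 3 = 7.
§2 applies: 7 − 4 = 3.
§3 applies: 3 − 1 = 2.
§4 applies: 2 + 4 = 6.
§5 applies (level before this adjustment is 6 < 18, so +1): 6 + 1 = 7.
§6 applies: 7 + 3 = 10.
§7 does not apply.
Final offense level: 10.
Criminal history: 6 prior points → Category 2 (5-7).
Level 10 falls in the 10-13 band.
Grid: Level 10-13 × Category 2 = 27-37 months.
Probation check: level 10 ≤ 18 and category 2 ≤ 5 → eligible.

Yes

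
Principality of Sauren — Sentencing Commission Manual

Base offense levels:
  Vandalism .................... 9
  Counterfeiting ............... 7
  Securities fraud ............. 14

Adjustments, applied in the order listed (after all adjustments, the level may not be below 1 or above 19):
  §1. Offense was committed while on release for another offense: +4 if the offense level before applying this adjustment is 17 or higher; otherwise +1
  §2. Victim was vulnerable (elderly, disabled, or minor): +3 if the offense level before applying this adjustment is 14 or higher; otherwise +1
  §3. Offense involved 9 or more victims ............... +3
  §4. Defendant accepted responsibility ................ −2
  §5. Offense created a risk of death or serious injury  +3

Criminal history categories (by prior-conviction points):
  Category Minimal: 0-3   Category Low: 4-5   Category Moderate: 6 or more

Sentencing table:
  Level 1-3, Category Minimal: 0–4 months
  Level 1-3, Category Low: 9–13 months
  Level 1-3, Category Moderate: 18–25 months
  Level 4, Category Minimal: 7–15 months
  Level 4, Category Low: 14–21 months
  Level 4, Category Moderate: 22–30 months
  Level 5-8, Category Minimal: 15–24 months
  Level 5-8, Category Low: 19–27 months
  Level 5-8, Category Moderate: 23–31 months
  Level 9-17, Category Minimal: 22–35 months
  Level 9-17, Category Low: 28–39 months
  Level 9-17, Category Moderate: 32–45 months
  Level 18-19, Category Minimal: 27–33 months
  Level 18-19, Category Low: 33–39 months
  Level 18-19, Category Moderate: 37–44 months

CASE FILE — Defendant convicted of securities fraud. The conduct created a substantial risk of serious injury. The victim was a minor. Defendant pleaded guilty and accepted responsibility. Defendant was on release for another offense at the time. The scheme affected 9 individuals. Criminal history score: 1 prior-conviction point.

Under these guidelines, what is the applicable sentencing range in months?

27-33 months

Base offense level for securities fraud: 14.
§1 applies (level before this adjustment is 14 < 17, so +1): 14 + 1 = 15.
§2 applies (level before this adjustment is 15 ≥ 14, so +3): 15 + 3 = 18.
§3 applies: 18 + 3 = 21.
§4 applies: 21 − 2 = 19.
§5 applies: 19 + 3 = 22.
Level 22 exceeds the maximum of 19; capped at 19.
Final offense level: 19.
Criminal history: 1 prior point → Category Minimal (0-3).
Level 19 falls in the 18-19 band.
Grid: Level 18-19 × Category Minimal = 27-33 months.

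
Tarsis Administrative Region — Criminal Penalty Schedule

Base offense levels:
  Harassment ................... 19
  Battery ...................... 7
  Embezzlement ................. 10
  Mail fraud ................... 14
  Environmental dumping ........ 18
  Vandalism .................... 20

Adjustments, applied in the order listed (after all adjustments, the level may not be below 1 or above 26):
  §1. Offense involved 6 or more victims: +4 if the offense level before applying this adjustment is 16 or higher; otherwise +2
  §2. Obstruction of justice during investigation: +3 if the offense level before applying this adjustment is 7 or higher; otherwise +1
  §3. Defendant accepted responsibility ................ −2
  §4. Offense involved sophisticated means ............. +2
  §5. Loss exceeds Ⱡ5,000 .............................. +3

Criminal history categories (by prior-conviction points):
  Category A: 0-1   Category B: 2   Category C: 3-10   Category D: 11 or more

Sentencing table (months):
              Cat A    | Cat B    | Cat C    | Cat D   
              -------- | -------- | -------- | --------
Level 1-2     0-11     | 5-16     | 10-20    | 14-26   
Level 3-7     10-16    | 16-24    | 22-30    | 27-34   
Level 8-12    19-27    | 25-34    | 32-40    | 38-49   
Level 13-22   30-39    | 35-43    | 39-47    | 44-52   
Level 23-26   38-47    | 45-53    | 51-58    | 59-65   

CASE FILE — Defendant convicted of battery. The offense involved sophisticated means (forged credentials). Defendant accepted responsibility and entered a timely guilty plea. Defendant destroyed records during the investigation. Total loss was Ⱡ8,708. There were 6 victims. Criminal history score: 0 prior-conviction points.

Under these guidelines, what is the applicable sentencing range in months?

30-39 months

Base offense level for battery: 7.
§1 applies (level before this adjustment is 7 < 16, so +2): 7 + 2 = 9.
§2 applies (level before this adjustment is 9 ≥ 7, so +3): 9 + 3 = 12.
§3 applies: 12 − 2 = 10.
§4 applies: 10 + 2 = 12.
§5 applies: 12 + 3 = 15.
Final offense level: 15.
Criminal history: 0 prior points → Category A (0-1).
Level 15 falls in the 13-22 band.
Grid: Level 13-22 × Category A = 30-39 months.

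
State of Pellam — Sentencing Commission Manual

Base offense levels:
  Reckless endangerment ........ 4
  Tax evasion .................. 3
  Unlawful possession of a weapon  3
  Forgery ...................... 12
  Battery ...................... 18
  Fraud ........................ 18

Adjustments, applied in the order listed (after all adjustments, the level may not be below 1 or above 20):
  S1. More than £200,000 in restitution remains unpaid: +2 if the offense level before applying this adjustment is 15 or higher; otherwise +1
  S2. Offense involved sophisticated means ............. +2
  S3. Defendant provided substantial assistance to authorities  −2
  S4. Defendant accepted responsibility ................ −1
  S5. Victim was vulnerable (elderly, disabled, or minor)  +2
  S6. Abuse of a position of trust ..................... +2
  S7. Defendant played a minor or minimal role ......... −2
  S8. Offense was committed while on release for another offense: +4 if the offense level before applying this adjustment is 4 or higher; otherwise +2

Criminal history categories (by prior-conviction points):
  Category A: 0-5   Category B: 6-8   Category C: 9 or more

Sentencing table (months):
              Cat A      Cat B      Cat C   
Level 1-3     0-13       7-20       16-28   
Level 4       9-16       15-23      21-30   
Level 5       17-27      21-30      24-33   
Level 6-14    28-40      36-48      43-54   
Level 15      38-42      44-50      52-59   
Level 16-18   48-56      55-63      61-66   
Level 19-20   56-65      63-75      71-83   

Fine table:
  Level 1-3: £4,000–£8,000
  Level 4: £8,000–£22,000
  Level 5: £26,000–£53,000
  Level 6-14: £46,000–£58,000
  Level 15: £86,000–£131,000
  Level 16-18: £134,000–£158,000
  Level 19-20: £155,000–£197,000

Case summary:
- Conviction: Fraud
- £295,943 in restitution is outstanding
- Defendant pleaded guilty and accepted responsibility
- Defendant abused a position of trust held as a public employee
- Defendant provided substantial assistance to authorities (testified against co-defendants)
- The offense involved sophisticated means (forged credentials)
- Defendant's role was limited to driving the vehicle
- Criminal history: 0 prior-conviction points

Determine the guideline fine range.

£155,000–£197,000

Base offense level for fraud: 18.
S1 applies (level before this adjustment is 18 ≥ 15, so +2): 18 + 2 = 20.
S2 applies: 20 + 2 = 22.
S3 applies: 22 − 2 = 20.
S4 applies: 20 − 1 = 19.
S6 applies: 19 + 2 = 21.
S7 applies: 21 − 2 = 19.
S8 does not apply.
Final offense level: 19.
Level 19 falls in the 19-20 band.
Fine table: Level 19-20 → £155,000–£197,000.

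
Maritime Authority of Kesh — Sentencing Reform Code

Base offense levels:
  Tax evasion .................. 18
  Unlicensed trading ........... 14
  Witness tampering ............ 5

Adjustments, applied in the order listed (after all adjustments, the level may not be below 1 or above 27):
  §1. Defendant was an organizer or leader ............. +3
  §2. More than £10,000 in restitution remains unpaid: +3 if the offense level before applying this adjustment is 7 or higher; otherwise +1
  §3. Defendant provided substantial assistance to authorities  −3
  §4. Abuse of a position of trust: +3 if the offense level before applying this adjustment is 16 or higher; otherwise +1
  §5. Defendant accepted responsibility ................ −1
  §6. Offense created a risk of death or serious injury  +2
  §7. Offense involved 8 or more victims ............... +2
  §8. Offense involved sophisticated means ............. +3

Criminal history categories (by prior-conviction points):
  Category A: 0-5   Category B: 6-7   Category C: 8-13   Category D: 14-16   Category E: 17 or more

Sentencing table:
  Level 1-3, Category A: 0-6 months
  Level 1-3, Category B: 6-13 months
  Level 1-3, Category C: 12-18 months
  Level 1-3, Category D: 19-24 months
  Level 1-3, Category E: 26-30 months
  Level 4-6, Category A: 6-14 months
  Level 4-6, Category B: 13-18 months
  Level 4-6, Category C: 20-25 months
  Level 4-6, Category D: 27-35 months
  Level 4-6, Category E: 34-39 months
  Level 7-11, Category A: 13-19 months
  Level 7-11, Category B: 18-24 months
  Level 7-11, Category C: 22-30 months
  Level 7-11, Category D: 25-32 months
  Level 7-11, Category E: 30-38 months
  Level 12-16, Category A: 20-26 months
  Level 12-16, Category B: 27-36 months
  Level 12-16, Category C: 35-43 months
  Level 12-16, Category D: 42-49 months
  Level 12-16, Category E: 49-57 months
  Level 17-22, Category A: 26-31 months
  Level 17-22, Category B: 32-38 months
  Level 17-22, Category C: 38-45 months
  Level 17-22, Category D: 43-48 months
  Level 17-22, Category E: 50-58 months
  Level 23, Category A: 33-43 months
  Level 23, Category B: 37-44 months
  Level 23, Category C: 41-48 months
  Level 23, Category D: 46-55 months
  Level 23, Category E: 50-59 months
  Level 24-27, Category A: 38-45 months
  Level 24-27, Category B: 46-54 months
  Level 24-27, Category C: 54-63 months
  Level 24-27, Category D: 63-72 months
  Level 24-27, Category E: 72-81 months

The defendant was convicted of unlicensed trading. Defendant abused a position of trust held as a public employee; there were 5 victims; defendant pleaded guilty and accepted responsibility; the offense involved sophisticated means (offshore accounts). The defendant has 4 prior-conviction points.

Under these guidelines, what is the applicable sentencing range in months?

Base offense level for unlicensed trading: 14.
§2 does not apply.
§3 does not apply.
§4 applies (level before this adjustment is 14 < 16, so +1): 14 + 1 = 15.
§5 applies: 15 − 1 = 14.
§6 does not apply.
§7 does not apply.
§8 applies: 14 + 3 = 17.
Final offense level: 17.
Criminal history: 4 prior points → Category A (0-5).
Level 17 falls in the 17-22 band.
Grid: Level 17-22 × Category A = 26-31 months.

26-31 months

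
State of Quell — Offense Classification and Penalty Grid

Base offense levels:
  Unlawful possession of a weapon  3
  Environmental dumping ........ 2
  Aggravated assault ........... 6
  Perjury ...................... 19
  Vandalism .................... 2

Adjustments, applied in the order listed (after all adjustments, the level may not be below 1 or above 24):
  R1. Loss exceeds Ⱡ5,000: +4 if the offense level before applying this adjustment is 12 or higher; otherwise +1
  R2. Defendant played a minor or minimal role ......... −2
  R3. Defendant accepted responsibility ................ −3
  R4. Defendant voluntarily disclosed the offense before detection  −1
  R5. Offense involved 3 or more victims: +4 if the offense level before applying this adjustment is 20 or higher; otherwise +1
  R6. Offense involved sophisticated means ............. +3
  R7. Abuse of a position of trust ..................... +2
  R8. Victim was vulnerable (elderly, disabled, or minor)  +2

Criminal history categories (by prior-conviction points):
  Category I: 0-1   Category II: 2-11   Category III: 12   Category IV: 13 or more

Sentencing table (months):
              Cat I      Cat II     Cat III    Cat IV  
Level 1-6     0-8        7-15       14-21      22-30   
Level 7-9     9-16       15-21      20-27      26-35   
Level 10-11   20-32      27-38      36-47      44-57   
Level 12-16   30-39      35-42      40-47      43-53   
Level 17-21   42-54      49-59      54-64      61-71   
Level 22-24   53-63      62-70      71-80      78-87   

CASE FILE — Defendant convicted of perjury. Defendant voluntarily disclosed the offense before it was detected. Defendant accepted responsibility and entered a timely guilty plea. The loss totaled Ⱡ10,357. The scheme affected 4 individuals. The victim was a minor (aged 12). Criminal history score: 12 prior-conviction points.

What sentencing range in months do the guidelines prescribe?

71-80 months

Base offense level for perjury: 19.
R1 applies (level before this adjustment is 19 ≥ 12, so +4): 19 + 4 = 23.
R3 applies: 23 − 3 = 20.
R4 applies: 20 − 1 = 19.
R5 applies (level before this adjustment is 19 < 20, so +1): 19 + 1 = 20.
R7 does not apply.
R8 applies: 20 + 2 = 22.
Final offense level: 22.
Criminal history: 12 prior points → Category III (12).
Level 22 falls in the 22-24 band.
Grid: Level 22-24 × Category III = 71-80 months.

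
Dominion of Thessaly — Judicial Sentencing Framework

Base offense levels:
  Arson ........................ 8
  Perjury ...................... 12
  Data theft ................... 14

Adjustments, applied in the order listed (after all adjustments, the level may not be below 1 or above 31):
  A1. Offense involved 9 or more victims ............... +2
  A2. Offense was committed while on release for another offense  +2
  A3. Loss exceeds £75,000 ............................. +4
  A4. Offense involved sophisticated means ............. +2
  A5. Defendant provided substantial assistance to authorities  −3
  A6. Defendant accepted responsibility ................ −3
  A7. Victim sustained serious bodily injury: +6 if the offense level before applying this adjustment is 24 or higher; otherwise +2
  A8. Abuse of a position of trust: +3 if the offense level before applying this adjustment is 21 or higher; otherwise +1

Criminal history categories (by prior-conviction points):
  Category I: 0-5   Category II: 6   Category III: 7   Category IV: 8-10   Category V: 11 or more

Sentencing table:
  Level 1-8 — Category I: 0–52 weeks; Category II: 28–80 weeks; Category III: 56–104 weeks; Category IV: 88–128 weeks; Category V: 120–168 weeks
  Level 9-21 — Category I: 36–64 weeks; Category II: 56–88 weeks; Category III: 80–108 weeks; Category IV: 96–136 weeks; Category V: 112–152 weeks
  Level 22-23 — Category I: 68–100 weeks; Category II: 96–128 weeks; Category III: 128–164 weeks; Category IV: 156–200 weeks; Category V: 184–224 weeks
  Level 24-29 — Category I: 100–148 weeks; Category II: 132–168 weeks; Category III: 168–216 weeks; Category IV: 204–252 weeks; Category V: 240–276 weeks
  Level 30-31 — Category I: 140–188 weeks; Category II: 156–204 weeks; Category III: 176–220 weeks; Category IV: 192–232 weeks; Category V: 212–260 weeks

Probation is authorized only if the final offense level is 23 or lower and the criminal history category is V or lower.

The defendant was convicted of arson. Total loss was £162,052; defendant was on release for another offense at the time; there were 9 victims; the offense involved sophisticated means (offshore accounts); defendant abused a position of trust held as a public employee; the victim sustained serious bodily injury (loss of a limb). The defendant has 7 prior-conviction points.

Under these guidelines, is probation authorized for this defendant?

Base offense level for arson: 8.
A1 applies: 8 + 2 = 10.
A2 applies: 10 + 2 = 12.
A3 applies: 12 + 4 = 16.
A4 applies: 16 + 2 = 18.
A5 does not apply.
A6 does not apply.
A7 applies (level before this adjustment is 18 < 24, so +2): 18 + 2 = 20.
A8 applies (level before this adjustment is 20 < 21, so +1): 20 + 1 = 21.
Final offense level: 21.
Criminal history: 7 prior points → Category III (7).
Level 21 falls in the 9-21 band.
Grid: Level 9-21 × Category III = 80-108 weeks.
Probation check: level 21 ≤ 23 and category III ≤ V → eligible.

Yes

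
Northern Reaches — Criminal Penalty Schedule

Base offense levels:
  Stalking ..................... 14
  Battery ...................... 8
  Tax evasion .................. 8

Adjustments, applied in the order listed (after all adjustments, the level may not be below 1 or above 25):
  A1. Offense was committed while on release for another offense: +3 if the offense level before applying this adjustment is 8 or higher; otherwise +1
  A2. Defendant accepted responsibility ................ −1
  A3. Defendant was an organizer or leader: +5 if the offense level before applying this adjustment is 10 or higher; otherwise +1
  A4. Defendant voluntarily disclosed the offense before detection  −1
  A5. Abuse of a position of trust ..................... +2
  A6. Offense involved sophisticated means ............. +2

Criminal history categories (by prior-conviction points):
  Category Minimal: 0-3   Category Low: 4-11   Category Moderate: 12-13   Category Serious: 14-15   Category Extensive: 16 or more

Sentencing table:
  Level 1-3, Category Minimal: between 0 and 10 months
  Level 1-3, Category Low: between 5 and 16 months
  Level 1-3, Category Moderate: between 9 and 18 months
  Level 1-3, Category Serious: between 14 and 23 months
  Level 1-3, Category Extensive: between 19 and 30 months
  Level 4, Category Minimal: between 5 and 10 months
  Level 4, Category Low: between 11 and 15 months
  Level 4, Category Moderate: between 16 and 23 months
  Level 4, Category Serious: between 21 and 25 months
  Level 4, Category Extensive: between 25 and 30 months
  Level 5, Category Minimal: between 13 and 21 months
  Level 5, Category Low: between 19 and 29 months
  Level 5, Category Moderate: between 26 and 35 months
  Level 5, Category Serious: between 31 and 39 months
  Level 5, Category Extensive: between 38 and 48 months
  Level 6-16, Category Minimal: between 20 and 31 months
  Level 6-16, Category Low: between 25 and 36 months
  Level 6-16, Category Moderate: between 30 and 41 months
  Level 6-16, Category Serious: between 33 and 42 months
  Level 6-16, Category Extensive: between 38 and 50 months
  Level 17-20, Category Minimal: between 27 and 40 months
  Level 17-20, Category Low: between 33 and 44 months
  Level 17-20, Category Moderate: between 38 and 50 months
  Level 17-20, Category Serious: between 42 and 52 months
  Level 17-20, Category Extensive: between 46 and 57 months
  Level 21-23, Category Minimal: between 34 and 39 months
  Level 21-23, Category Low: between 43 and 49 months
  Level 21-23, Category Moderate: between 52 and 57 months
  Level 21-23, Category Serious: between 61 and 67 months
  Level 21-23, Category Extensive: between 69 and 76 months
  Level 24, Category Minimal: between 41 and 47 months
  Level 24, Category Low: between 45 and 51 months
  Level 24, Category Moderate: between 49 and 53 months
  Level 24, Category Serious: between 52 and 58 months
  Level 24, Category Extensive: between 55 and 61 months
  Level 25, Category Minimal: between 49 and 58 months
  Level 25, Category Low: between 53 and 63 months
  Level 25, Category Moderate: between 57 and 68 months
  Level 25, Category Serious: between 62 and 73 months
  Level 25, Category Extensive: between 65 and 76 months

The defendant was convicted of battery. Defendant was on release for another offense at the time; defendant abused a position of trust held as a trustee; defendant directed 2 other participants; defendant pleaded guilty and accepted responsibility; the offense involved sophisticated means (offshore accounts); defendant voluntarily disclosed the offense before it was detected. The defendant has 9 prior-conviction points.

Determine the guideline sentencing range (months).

Base offense level for battery: 8.
A1 applies (level before this adjustment is 8 ≥ 8, so +3): 8 + 3 = 11.
A2 applies: 11 − 1 = 10.
A3 applies (level before this adjustment is 10 ≥ 10, so +5): 10 + 5 = 15.
A4 applies: 15 − 1 = 14.
A5 applies: 14 + 2 = 16.
A6 applies: 16 + 2 = 18.
Final offense level: 18.
Criminal history: 9 prior points → Category Low (4-11).
Level 18 falls in the 17-20 band.
Grid: Level 17-20 × Category Low = 33-44 months.

33-44 months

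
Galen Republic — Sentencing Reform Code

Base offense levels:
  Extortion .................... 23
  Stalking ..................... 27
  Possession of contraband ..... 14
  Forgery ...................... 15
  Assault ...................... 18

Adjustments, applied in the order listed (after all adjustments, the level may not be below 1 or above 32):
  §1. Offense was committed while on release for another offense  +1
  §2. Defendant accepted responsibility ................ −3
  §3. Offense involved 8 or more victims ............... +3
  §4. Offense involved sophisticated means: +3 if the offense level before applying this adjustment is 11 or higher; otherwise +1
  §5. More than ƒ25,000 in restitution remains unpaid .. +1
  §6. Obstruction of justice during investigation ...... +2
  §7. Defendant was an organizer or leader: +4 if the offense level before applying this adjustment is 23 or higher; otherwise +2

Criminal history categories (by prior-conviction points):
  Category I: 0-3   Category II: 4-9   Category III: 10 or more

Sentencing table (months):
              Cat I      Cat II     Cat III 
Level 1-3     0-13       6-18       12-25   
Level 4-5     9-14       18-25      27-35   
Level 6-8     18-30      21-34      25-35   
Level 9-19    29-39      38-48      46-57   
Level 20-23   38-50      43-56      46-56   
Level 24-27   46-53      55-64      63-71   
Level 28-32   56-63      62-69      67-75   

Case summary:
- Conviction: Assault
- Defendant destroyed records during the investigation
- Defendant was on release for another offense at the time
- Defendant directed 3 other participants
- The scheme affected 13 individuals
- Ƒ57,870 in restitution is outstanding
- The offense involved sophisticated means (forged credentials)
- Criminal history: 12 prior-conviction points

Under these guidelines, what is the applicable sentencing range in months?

67-75 months

Base offense level for assault: 18.
§1 applies: 18 + 1 = 19.
§2 does not apply.
§3 applies: 19 + 3 = 22.
§4 applies (level before this adjustment is 22 ≥ 11, so +3): 22 + 3 = 25.
§5 applies: 25 + 1 = 26.
§6 applies: 26 + 2 = 28.
§7 applies (level before this adjustment is 28 ≥ 23, so +4): 28 + 4 = 32.
Final offense level: 32.
Criminal history: 12 prior points → Category III (10+).
Level 32 falls in the 28-32 band.
Grid: Level 28-32 × Category III = 67-75 months.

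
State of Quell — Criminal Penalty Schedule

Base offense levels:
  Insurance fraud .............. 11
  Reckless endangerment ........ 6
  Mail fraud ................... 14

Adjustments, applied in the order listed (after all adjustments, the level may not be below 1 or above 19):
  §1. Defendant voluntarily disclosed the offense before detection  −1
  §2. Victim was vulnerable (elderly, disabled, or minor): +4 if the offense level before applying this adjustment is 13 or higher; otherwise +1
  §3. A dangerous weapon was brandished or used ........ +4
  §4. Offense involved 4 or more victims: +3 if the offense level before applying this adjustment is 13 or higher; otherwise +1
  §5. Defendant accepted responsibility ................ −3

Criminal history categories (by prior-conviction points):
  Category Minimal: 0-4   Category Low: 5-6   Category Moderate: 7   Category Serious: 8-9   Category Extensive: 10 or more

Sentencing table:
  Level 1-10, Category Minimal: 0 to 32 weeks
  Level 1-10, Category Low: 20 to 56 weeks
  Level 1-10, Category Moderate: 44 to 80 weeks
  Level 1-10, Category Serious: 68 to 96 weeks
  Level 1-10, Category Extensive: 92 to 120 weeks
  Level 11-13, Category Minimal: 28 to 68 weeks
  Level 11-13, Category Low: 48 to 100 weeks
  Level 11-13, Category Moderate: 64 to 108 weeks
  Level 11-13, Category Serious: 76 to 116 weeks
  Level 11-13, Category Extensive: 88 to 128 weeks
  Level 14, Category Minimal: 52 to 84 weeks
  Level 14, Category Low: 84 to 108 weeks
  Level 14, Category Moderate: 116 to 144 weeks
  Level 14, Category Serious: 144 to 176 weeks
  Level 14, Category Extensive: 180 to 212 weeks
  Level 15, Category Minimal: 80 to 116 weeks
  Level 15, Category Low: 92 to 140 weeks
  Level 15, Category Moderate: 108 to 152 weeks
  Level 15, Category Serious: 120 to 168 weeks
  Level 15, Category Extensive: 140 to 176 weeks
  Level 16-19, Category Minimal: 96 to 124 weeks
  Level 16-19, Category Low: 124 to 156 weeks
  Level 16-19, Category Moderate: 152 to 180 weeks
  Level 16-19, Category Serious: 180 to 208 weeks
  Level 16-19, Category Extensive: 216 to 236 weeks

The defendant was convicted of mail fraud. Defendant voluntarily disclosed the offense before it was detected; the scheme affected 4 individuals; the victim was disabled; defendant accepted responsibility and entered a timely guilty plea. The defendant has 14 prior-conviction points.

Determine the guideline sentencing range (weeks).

Base offense level for mail fraud: 14.
§1 applies: 14 − 1 = 13.
§2 applies (level before this adjustment is 13 ≥ 13, so +4): 13 + 4 = 17.
§4 applies (level before this adjustment is 17 ≥ 13, so +3): 17 + 3 = 20.
§5 applies: 20 − 3 = 17.
Final offense level: 17.
Criminal history: 14 prior points → Category Extensive (10+).
Level 17 falls in the 16-19 band.
Grid: Level 16-19 × Category Extensive = 216-236 weeks.

216-236 weeks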